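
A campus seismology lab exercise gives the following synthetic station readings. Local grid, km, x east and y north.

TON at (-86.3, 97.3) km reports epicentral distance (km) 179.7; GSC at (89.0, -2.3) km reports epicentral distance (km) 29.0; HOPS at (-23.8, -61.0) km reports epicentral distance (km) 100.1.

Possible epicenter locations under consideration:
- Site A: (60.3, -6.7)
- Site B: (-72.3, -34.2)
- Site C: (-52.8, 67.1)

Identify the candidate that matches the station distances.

For each candidate, compare |candidate − station| to the reported distance:
Site A: residuals TON 0.0, GSC 0.0, HOPS 0.0 → max 0.0 km
Site B: residuals TON 47.5, GSC 135.4, HOPS 44.7 → max 135.4 km
Site C: residuals TON 134.6, GSC 128.9, HOPS 31.2 → max 134.6 km
Only Site A has all residuals ≈ 0.

Site A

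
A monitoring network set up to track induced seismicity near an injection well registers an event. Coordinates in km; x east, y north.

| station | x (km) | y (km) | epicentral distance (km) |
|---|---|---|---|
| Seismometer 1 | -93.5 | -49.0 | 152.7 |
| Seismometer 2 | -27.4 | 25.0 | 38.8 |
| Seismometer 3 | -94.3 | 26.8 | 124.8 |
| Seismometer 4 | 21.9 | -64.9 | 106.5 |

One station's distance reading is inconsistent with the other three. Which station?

Seismometer 2

Solve using three stations at a time. Using Seismometer 1, Seismometer 3, Seismometer 4 (subtract circle equations pairwise → linear system) gives (x, y) ≈ (29.6, 41.3).
Distances from that point to each station vs reported:
  Seismometer 1: calculated 152.7 vs reported 152.7 → residual 0.0 km
  Seismometer 2: calculated 59.3 vs reported 38.8 → residual 20.5 km
  Seismometer 3: calculated 124.8 vs reported 124.8 → residual 0.0 km
  Seismometer 4: calculated 106.5 vs reported 106.5 → residual 0.0 km
Seismometer 1, Seismometer 3, Seismometer 4 are mutually consistent (residuals ≈ 0); Seismometer 2 is off by 20.5 km.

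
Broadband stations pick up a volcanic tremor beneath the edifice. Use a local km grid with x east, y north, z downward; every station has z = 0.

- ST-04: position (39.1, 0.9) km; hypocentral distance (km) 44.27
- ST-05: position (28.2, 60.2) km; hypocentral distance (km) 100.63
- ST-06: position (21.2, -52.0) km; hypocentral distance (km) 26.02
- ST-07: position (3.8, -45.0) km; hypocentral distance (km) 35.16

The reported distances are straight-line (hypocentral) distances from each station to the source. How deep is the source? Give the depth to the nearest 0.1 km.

Each station gives a sphere (x−x_i)² + (y−y_i)² + z² = d_i² (stations at z=0).
Subtracting the ST-04 sphere from ST-05 and ST-06: z² cancels, leaving linear equations in x and y:
-21.8 x + 118.6 y = -5276.90
-35.8 x − 105.8 y = 2906.61
Solving: x ≈ 32.595, y ≈ -38.502 km (keep extra digits for the depth step; rounded: 32.6, -38.5).
Then from the ST-04 sphere: z² = 44.27² − (x − 39.1)² − (y − 0.9)² with x = 32.595, y = -38.502, so z ≈ 19.105 ≈ 19.1 km.

z ≈ 19.1 km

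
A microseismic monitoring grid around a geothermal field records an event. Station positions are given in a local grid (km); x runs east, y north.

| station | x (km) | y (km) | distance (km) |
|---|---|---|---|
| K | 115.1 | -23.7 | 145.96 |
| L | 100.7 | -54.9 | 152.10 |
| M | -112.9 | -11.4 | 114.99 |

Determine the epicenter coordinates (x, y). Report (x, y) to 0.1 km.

Circle about each station: (x − 115.1)² + (y + 23.7)² = 145.96²; (x − 100.7)² + (y + 54.9)² = 152.10²; (x + 112.9)² + (y + 11.4)² = 114.99².
Subtracting the K equation from the L and M equations removes the quadratic terms:
-28.8 x − 62.4 y = -2485.29
-456.0 x + 24.6 y = 7148.29
Solving the 2×2 system: x ≈ -13.2, y ≈ 45.9 km.

-13.2 km east, 45.9 km north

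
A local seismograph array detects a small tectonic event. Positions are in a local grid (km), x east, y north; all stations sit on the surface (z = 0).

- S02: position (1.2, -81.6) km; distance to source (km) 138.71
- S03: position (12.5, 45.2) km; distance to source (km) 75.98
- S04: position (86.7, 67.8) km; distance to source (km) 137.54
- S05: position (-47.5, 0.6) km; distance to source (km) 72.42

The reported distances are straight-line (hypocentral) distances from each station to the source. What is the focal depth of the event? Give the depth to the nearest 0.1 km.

Each station gives a sphere (x−x_i)² + (y−y_i)² + z² = d_i² (stations at z=0).
Subtracting the S02 sphere from S03 and S04: z² cancels, leaving linear equations in x and y:
22.6 x + 253.6 y = 9006.79
171.0 x + 298.8 y = 5776.94
Solving: x ≈ -33.491, y ≈ 38.500 km (keep extra digits for the depth step; rounded: -33.5, 38.5).
Then from the S02 sphere: z² = 138.71² − (x − 1.2)² − (y + 81.6)² with x = -33.491, y = 38.500, so z ≈ 60.108 ≈ 60.1 km.
Check against S05 (with the unrounded solution): distance 72.43 ≈ 72.42 km. ✓

z ≈ 60.1 km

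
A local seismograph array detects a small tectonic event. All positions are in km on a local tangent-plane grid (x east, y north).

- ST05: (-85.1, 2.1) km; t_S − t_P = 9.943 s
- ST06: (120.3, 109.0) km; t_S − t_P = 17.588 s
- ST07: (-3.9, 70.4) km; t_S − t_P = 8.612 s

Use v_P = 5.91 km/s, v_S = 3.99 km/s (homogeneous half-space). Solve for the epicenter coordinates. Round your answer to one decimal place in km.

(-95.2, 123.8)

Distance from S−P lag: d = Δt · v_P v_S / (v_P − v_S) = Δt · (5.91·3.99)/(5.91−3.99) ≈ 12.2817·Δt.
So d_ST05 = 122.12, d_ST06 = 216.01, d_ST07 = 105.77 km.
Circle about each station: (x + 85.1)² + (y − 2.1)² = 122.12²; (x − 120.3)² + (y − 109.0)² = 216.01²; (x + 3.9)² + (y − 70.4)² = 105.77².
Subtracting pairs of circle equations eliminates x²+y² and gives linear equations (the radical axes):
410.8 x + 213.8 y = -12640.36
162.4 x + 136.6 y = 1450.95
Solving the 2×2 system: x ≈ -95.2, y ≈ 123.8 km.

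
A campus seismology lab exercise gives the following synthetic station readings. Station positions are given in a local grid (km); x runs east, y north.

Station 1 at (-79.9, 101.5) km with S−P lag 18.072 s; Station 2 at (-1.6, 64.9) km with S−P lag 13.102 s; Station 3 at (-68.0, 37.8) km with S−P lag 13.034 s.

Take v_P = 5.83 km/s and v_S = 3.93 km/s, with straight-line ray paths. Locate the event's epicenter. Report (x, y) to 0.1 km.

Distance from S−P lag: d = Δt · v_P v_S / (v_P − v_S) = Δt · (5.83·3.93)/(5.83−3.93) ≈ 12.0589·Δt.
So d_Station 1 = 217.93, d_Station 2 = 158.00, d_Station 3 = 157.18 km.
Circle about each station: (x + 79.9)² + (y − 101.5)² = 217.93²; (x + 1.6)² + (y − 64.9)² = 158.00²; (x + 68.0)² + (y − 37.8)² = 157.18².
Subtracting the Station 1 equation from the Station 2 and Station 3 equations removes the quadratic terms:
156.6 x − 73.2 y = 10057.79
23.8 x − 127.4 y = 12154.51
Solving the 2×2 system: x ≈ 21.5, y ≈ -91.4 km.

21.5 km east, -91.4 km north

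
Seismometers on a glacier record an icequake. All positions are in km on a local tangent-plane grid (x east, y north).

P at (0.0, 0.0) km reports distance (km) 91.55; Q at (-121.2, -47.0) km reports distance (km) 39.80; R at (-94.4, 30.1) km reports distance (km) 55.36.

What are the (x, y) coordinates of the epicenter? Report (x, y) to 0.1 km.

x ≈ -88.1 km, y ≈ -24.9 km

Circle about each station: x² + y² = 91.55²; (x + 121.2)² + (y + 47.0)² = 39.80²; (x + 94.4)² + (y − 30.1)² = 55.36².
Subtracting the P equation from the Q and R equations removes the quadratic terms:
-242.4 x − 94.0 y = 23695.80
-188.8 x + 60.2 y = 15134.04
Solving the 2×2 system: x ≈ -88.1, y ≈ -24.9 km.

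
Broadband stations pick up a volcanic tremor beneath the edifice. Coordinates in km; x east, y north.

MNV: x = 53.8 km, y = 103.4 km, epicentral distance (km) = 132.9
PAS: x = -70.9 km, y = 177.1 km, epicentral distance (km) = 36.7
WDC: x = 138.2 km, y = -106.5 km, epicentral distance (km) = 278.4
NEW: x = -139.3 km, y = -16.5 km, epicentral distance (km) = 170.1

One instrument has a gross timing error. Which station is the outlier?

WDC

Solve using three stations at a time. Using MNV, PAS, NEW (subtract circle equations pairwise → linear system) gives (x, y) ≈ (-73.8, 140.5).
Distances from that point to each station vs reported:
  MNV: calculated 132.9 vs reported 132.9 → residual 0.0 km
  PAS: calculated 36.7 vs reported 36.7 → residual 0.0 km
  WDC: calculated 325.5 vs reported 278.4 → residual 47.1 km
  NEW: calculated 170.1 vs reported 170.1 → residual 0.0 km
MNV, PAS, NEW are mutually consistent (residuals ≈ 0); WDC is off by 47.1 km.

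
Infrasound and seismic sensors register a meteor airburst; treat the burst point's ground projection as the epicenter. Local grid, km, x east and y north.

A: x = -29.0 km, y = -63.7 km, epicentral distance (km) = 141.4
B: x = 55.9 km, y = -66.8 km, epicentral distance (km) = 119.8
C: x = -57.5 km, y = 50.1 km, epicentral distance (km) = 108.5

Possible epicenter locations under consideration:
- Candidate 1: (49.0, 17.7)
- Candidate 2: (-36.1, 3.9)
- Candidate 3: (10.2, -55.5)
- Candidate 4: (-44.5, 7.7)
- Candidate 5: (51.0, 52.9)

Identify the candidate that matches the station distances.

For each candidate, compare |candidate − station| to the reported distance:
Candidate 1: residuals A 28.7, B 35.0, C 2.8 → max 35.0 km
Candidate 2: residuals A 73.4, B 3.8, C 57.6 → max 73.4 km
Candidate 3: residuals A 101.4, B 72.7, C 16.9 → max 101.4 km
Candidate 4: residuals A 68.3, B 5.2, C 64.2 → max 68.3 km
Candidate 5: residuals A 0.0, B 0.0, C 0.0 → max 0.0 km
Only Candidate 5 has all residuals ≈ 0.

Candidate 5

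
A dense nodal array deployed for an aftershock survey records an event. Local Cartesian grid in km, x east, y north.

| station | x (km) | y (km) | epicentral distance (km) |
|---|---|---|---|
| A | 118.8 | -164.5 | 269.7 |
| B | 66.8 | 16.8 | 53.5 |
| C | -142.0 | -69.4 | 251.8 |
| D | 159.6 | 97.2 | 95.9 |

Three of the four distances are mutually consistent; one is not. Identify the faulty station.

A

Solve using three stations at a time. Using B, C, D (subtract circle equations pairwise → linear system) gives (x, y) ≈ (67.4, 70.4).
Distances from that point to each station vs reported:
  A: calculated 240.5 vs reported 269.7 → residual 29.2 km
  B: calculated 53.6 vs reported 53.5 → residual 0.1 km
  C: calculated 251.8 vs reported 251.8 → residual 0.0 km
  D: calculated 96.0 vs reported 95.9 → residual 0.1 km
B, C, D are mutually consistent (residuals ≈ 0); A is off by 29.2 km.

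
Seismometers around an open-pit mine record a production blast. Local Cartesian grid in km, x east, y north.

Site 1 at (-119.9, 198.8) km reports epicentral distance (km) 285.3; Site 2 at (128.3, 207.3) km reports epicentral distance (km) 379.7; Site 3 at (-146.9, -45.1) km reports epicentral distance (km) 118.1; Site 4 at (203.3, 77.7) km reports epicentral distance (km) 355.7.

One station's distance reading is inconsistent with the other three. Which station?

Solve using three stations at a time. Using Site 1, Site 2, Site 4 (subtract circle equations pairwise → linear system) gives (x, y) ≈ (-112.3, -86.6).
Distances from that point to each station vs reported:
  Site 1: calculated 285.5 vs reported 285.3 → residual 0.2 km
  Site 2: calculated 379.8 vs reported 379.7 → residual 0.1 km
  Site 3: calculated 54.0 vs reported 118.1 → residual 64.1 km
  Site 4: calculated 355.8 vs reported 355.7 → residual 0.1 km
Site 1, Site 2, Site 4 are mutually consistent (residuals ≈ 0); Site 3 is off by 64.1 km.

Site 3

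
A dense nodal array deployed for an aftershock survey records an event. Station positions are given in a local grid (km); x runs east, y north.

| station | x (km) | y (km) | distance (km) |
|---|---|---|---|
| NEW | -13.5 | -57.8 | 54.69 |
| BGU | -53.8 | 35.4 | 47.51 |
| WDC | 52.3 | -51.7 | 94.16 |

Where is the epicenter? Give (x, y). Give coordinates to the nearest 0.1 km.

Circle about each station: (x + 13.5)² + (y + 57.8)² = 54.69²; (x + 53.8)² + (y − 35.4)² = 47.51²; (x − 52.3)² + (y + 51.7)² = 94.16².
Subtracting the NEW equation from the BGU and WDC equations removes the quadratic terms:
-80.6 x + 186.4 y = 1358.31
131.6 x + 12.2 y = -3990.02
Solving the 2×2 system: x ≈ -29.8, y ≈ -5.6 km.
Check against NEW (with the unrounded x, y): √((x + 13.5)²+(y + 57.8)²) = 54.69 ≈ 54.69 km. ✓

-29.8 km east, -5.6 km north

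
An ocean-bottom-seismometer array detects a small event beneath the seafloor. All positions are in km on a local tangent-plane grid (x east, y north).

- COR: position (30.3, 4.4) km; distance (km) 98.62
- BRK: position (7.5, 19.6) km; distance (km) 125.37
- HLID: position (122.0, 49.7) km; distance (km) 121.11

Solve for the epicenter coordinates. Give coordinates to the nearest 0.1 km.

Circle about each station: (x − 30.3)² + (y − 4.4)² = 98.62²; (x − 7.5)² + (y − 19.6)² = 125.37²; (x − 122.0)² + (y − 49.7)² = 121.11².
Subtracting pairs of circle equations eliminates x²+y² and gives linear equations (the radical axes):
-45.6 x + 30.4 y = -6488.77
183.4 x + 90.6 y = 11474.91
Solving the 2×2 system: x ≈ 96.5, y ≈ -68.7 km.

(96.5, -68.7)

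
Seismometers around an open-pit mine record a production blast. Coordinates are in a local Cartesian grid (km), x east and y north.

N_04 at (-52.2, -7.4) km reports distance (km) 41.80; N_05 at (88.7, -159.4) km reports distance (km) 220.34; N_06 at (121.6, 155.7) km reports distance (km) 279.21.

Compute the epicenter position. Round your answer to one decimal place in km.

Circle about each station: (x + 52.2)² + (y + 7.4)² = 41.80²; (x − 88.7)² + (y + 159.4)² = 220.34²; (x − 121.6)² + (y − 155.7)² = 279.21².
Subtracting the N_04 equation from the N_05 and N_06 equations removes the quadratic terms:
281.8 x − 304.0 y = -16306.03
347.6 x + 326.2 y = -39961.53
Solving the 2×2 system: x ≈ -88.4, y ≈ -28.3 km.

x ≈ -88.4 km, y ≈ -28.3 km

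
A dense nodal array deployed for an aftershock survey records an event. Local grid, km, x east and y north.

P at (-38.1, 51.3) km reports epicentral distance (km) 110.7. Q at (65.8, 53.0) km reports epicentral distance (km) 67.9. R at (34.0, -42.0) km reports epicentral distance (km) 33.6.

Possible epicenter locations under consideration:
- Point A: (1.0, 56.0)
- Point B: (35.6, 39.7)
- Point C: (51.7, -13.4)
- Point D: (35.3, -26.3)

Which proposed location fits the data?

Point C

For each candidate, compare |candidate − station| to the reported distance:
Point A: residuals P 71.3, Q 3.0, R 69.8 → max 71.3 km
Point B: residuals P 36.1, Q 34.9, R 48.1 → max 48.1 km
Point C: residuals P 0.0, Q 0.0, R 0.0 → max 0.0 km
Point D: residuals P 3.9, Q 17.1, R 17.8 → max 17.8 km
Only Point C has all residuals ≈ 0.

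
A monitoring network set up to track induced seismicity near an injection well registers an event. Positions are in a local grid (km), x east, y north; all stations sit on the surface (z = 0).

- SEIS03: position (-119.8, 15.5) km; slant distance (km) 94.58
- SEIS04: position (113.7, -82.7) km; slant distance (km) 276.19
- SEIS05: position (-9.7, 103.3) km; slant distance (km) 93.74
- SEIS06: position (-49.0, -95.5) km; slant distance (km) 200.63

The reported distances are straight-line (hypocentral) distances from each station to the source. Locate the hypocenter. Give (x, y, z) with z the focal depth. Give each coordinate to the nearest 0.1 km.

Each station gives a sphere (x−x_i)² + (y−y_i)² + z² = d_i² (stations at z=0).
Subtracting the SEIS03 sphere from SEIS04 and SEIS05: z² cancels, leaving linear equations in x and y:
467.0 x − 196.4 y = -62160.85
220.2 x + 175.6 y = -3669.12
Solving: x ≈ -92.901, y ≈ 95.602 km (keep extra digits for the depth step; rounded: -92.9, 95.6).
Then from the SEIS03 sphere: z² = 94.58² − (x + 119.8)² − (y − 15.5)² with x = -92.901, y = 95.602, so z ≈ 42.491 ≈ 42.5 km.
Check against SEIS06 (with the unrounded solution): distance 200.63 ≈ 200.63 km. ✓

(-92.9, 95.6, 42.5)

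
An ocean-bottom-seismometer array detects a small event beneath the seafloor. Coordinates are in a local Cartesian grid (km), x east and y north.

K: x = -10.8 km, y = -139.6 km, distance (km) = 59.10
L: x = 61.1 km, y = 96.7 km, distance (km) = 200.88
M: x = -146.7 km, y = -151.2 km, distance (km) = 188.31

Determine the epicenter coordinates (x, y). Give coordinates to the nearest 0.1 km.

(35.2, -102.5)

Circle about each station: (x + 10.8)² + (y + 139.6)² = 59.10²; (x − 61.1)² + (y − 96.7)² = 200.88²; (x + 146.7)² + (y + 151.2)² = 188.31².
Subtracting the K equation from the L and M equations removes the quadratic terms:
143.8 x + 472.6 y = -43380.66
-271.8 x − 23.2 y = -7190.32
Solving the 2×2 system: x ≈ 35.2, y ≈ -102.5 km.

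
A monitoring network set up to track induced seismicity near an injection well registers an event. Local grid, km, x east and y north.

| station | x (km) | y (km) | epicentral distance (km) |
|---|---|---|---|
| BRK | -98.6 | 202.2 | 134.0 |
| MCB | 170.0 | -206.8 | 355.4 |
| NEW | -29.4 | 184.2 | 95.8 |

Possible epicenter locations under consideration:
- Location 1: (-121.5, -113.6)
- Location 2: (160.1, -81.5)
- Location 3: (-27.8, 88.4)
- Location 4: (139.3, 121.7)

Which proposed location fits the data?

For each candidate, compare |candidate − station| to the reported distance:
Location 1: residuals BRK 182.6, MCB 49.4, NEW 215.9 → max 215.9 km
Location 2: residuals BRK 249.9, MCB 229.7, NEW 230.6 → max 249.9 km
Location 3: residuals BRK 0.0, MCB 0.1, NEW 0.0 → max 0.1 km
Location 4: residuals BRK 117.2, MCB 25.5, NEW 84.1 → max 117.2 km
Only Location 3 has all residuals ≈ 0.

Location 3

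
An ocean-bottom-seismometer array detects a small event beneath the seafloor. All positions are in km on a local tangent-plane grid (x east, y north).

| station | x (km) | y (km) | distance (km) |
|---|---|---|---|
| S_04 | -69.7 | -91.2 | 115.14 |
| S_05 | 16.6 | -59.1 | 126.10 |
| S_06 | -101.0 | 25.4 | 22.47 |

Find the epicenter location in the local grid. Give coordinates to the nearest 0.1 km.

-78.6 km east, 23.6 km north

Circle about each station: (x + 69.7)² + (y + 91.2)² = 115.14²; (x − 16.6)² + (y + 59.1)² = 126.10²; (x + 101.0)² + (y − 25.4)² = 22.47².
Subtracting the S_04 equation from the S_05 and S_06 equations removes the quadratic terms:
172.6 x + 64.2 y = -12051.15
-62.6 x + 233.2 y = 10422.95
Solving the 2×2 system: x ≈ -78.6, y ≈ 23.6 km.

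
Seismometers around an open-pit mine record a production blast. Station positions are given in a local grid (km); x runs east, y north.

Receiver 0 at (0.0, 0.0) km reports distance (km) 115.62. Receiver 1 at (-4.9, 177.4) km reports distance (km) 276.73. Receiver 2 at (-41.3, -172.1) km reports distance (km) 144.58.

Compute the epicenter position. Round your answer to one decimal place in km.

Circle about each station: x² + y² = 115.62²; (x + 4.9)² + (y − 177.4)² = 276.73²; (x + 41.3)² + (y + 172.1)² = 144.58².
Subtracting the Receiver 0 equation from the Receiver 1 and Receiver 2 equations removes the quadratic terms:
-9.8 x + 354.8 y = -31716.74
-82.6 x − 344.2 y = 23788.71
Solving the 2×2 system: x ≈ 75.8, y ≈ -87.3 km.

75.8 km east, -87.3 km north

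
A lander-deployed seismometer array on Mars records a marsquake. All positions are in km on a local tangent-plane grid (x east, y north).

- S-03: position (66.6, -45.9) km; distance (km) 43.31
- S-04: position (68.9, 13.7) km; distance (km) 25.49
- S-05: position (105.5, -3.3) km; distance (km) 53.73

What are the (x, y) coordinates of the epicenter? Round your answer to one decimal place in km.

(51.8, -5.2)

Circle about each station: (x − 66.6)² + (y + 45.9)² = 43.31²; (x − 68.9)² + (y − 13.7)² = 25.49²; (x − 105.5)² + (y + 3.3)² = 53.73².
Subtracting the S-03 equation from the S-04 and S-05 equations removes the quadratic terms:
4.6 x + 119.2 y = -381.45
77.8 x + 85.2 y = 3587.61
Solving the 2×2 system: x ≈ 51.8, y ≈ -5.2 km.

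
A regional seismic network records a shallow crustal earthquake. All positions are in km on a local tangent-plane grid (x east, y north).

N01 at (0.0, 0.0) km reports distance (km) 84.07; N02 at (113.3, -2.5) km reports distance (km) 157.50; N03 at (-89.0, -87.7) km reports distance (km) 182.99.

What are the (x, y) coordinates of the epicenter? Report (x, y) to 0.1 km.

Circle about each station: x² + y² = 84.07²; (x − 113.3)² + (y + 2.5)² = 157.50²; (x + 89.0)² + (y + 87.7)² = 182.99².
Subtracting the N01 equation from the N02 and N03 equations removes the quadratic terms:
226.6 x − 5.0 y = -4895.35
-178.0 x − 175.4 y = -10805.29
Solving the 2×2 system: x ≈ -19.8, y ≈ 81.7 km.
Check against N01 (with the unrounded x, y): √(x²+y²) = 84.06 ≈ 84.07 km. ✓

x ≈ -19.8 km, y ≈ 81.7 km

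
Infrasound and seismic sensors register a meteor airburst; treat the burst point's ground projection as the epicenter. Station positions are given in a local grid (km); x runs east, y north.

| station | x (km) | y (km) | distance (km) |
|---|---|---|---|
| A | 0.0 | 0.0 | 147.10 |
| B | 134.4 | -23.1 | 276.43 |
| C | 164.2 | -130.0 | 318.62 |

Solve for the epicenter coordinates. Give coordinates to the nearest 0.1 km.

Circle about each station: x² + y² = 147.10²; (x − 134.4)² + (y + 23.1)² = 276.43²; (x − 164.2)² + (y + 130.0)² = 318.62².
Subtracting the A equation from the B and C equations removes the quadratic terms:
268.8 x − 46.2 y = -36178.16
328.4 x − 260.0 y = -36018.65
Solving the 2×2 system: x ≈ -141.5, y ≈ -40.2 km.

-141.5 km east, -40.2 km north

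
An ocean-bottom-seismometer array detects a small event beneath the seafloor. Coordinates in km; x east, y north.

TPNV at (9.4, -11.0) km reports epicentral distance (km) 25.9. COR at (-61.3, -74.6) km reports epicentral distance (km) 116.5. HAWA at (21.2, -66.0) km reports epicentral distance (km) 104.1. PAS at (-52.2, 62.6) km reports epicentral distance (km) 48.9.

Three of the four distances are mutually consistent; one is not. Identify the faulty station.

TPNV

Solve using three stations at a time. Using COR, HAWA, PAS (subtract circle equations pairwise → linear system) gives (x, y) ≈ (-14.1, 31.9).
Distances from that point to each station vs reported:
  TPNV: calculated 48.9 vs reported 25.9 → residual 23.0 km
  COR: calculated 116.5 vs reported 116.5 → residual 0.0 km
  HAWA: calculated 104.1 vs reported 104.1 → residual 0.0 km
  PAS: calculated 48.9 vs reported 48.9 → residual 0.0 km
COR, HAWA, PAS are mutually consistent (residuals ≈ 0); TPNV is off by 23.0 km.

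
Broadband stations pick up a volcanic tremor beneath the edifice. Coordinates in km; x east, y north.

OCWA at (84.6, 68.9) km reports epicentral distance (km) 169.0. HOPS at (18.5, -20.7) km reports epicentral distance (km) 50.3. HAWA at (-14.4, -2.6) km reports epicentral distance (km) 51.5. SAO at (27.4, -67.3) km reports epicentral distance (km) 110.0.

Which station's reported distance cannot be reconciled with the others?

Solve using three stations at a time. Using OCWA, HAWA, SAO (subtract circle equations pairwise → linear system) gives (x, y) ≈ (-65.6, -8.5).
Distances from that point to each station vs reported:
  OCWA: calculated 169.0 vs reported 169.0 → residual 0.0 km
  HOPS: calculated 85.0 vs reported 50.3 → residual 34.7 km
  HAWA: calculated 51.6 vs reported 51.5 → residual 0.1 km
  SAO: calculated 110.0 vs reported 110.0 → residual 0.0 km
OCWA, HAWA, SAO are mutually consistent (residuals ≈ 0); HOPS is off by 34.7 km.

HOPS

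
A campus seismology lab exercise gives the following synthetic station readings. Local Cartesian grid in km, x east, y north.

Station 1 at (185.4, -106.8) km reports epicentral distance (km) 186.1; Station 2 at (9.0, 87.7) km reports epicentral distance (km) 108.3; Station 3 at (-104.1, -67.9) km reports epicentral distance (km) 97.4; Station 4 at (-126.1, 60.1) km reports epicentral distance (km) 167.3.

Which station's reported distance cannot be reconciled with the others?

Station 3

Solve using three stations at a time. Using Station 1, Station 2, Station 4 (subtract circle equations pairwise → linear system) gives (x, y) ≈ (20.8, -20.0).
Distances from that point to each station vs reported:
  Station 1: calculated 186.1 vs reported 186.1 → residual 0.0 km
  Station 2: calculated 108.3 vs reported 108.3 → residual 0.0 km
  Station 3: calculated 133.8 vs reported 97.4 → residual 36.4 km
  Station 4: calculated 167.3 vs reported 167.3 → residual 0.0 km
Station 1, Station 2, Station 4 are mutually consistent (residuals ≈ 0); Station 3 is off by 36.4 km.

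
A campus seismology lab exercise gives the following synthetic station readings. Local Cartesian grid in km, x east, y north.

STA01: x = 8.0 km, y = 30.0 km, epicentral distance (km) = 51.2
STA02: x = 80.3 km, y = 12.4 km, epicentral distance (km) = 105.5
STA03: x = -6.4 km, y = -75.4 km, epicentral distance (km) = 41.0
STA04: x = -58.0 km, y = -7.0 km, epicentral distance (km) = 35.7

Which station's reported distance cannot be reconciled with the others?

STA03

Solve using three stations at a time. Using STA01, STA02, STA04 (subtract circle equations pairwise → linear system) gives (x, y) ≈ (-22.5, -11.1).
Distances from that point to each station vs reported:
  STA01: calculated 51.2 vs reported 51.2 → residual 0.0 km
  STA02: calculated 105.5 vs reported 105.5 → residual 0.0 km
  STA03: calculated 66.3 vs reported 41.0 → residual 25.3 km
  STA04: calculated 35.7 vs reported 35.7 → residual 0.0 km
STA01, STA02, STA04 are mutually consistent (residuals ≈ 0); STA03 is off by 25.3 km.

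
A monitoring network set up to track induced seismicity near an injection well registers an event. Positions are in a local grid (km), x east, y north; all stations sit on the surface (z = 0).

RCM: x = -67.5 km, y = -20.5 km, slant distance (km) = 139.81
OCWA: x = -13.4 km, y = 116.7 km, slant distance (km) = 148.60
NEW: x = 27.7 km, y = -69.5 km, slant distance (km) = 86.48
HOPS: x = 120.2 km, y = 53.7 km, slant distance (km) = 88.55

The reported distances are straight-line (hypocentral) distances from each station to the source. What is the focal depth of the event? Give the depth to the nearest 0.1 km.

depth ≈ 40.3 km

Each station gives a sphere (x−x_i)² + (y−y_i)² + z² = d_i² (stations at z=0).
Subtracting the RCM sphere from OCWA and NEW: z² cancels, leaving linear equations in x and y:
108.2 x + 274.4 y = 6286.83
190.4 x − 98.0 y = 12689.09
Solving: x ≈ 65.203, y ≈ -2.800 km (keep extra digits for the depth step; rounded: 65.2, -2.8).
Then from the RCM sphere: z² = 139.81² − (x + 67.5)² − (y + 20.5)² with x = 65.203, y = -2.800, so z ≈ 40.292 ≈ 40.3 km.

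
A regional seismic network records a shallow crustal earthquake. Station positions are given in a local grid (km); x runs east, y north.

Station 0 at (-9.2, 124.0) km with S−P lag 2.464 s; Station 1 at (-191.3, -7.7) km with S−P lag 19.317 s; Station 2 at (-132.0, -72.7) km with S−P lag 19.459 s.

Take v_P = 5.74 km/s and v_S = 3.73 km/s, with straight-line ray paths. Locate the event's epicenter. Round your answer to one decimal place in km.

Distance from S−P lag: d = Δt · v_P v_S / (v_P − v_S) = Δt · (5.74·3.73)/(5.74−3.73) ≈ 10.6518·Δt.
So d_Station 0 = 26.25, d_Station 1 = 205.76, d_Station 2 = 207.27 km.
Circle about each station: (x + 9.2)² + (y − 124.0)² = 26.25²; (x + 191.3)² + (y + 7.7)² = 205.76²; (x + 132.0)² + (y + 72.7)² = 207.27².
Subtracting pairs of circle equations eliminates x²+y² and gives linear equations (the radical axes):
-364.2 x − 263.4 y = -20453.78
-245.6 x − 393.4 y = -35023.14
Solving the 2×2 system: x ≈ -15.0, y ≈ 98.4 km.

x ≈ -15.0 km, y ≈ 98.4 km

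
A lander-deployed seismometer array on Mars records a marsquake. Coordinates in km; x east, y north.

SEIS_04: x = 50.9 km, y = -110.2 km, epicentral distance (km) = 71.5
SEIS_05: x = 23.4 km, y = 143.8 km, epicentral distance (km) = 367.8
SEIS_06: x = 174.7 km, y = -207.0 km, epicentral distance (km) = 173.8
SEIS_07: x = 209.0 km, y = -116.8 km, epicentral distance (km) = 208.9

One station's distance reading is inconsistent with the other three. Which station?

Solve using three stations at a time. Using SEIS_04, SEIS_06, SEIS_07 (subtract circle equations pairwise → linear system) gives (x, y) ≈ (5.9, -165.7).
Distances from that point to each station vs reported:
  SEIS_04: calculated 71.4 vs reported 71.5 → residual 0.1 km
  SEIS_05: calculated 310.0 vs reported 367.8 → residual 57.8 km
  SEIS_06: calculated 173.8 vs reported 173.8 → residual 0.0 km
  SEIS_07: calculated 208.9 vs reported 208.9 → residual 0.0 km
SEIS_04, SEIS_06, SEIS_07 are mutually consistent (residuals ≈ 0); SEIS_05 is off by 57.8 km.

SEIS_05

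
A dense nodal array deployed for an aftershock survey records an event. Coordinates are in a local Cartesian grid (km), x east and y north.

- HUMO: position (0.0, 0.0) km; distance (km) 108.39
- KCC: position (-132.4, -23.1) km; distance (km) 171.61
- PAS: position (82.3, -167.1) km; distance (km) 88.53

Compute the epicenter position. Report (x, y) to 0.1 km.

x ≈ 17.3 km, y ≈ -107.0 km

Circle about each station: x² + y² = 108.39²; (x + 132.4)² + (y + 23.1)² = 171.61²; (x − 82.3)² + (y + 167.1)² = 88.53².
Subtracting the HUMO equation from the KCC and PAS equations removes the quadratic terms:
-264.8 x − 46.2 y = 361.77
164.6 x − 334.2 y = 38606.53
Solving the 2×2 system: x ≈ 17.3, y ≈ -107.0 km.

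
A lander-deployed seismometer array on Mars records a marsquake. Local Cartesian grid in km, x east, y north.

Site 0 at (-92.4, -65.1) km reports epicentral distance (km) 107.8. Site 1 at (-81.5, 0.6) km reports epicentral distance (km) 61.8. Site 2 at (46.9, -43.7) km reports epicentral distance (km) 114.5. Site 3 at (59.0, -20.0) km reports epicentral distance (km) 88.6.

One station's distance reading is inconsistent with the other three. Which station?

Site 2

Solve using three stations at a time. Using Site 0, Site 1, Site 3 (subtract circle equations pairwise → linear system) gives (x, y) ≈ (-21.8, 16.3).
Distances from that point to each station vs reported:
  Site 0: calculated 107.8 vs reported 107.8 → residual 0.0 km
  Site 1: calculated 61.8 vs reported 61.8 → residual 0.0 km
  Site 2: calculated 91.2 vs reported 114.5 → residual 23.3 km
  Site 3: calculated 88.6 vs reported 88.6 → residual 0.0 km
Site 0, Site 1, Site 3 are mutually consistent (residuals ≈ 0); Site 2 is off by 23.3 km.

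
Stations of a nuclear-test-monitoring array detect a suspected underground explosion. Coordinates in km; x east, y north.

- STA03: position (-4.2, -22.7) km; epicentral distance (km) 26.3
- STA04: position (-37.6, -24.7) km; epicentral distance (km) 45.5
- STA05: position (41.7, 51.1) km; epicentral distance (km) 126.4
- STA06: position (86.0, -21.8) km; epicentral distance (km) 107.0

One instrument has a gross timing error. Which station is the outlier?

Solve using three stations at a time. Using STA04, STA05, STA06 (subtract circle equations pairwise → linear system) gives (x, y) ≈ (-12.8, -63.0).
Distances from that point to each station vs reported:
  STA03: calculated 41.2 vs reported 26.3 → residual 14.9 km
  STA04: calculated 45.6 vs reported 45.5 → residual 0.1 km
  STA05: calculated 126.4 vs reported 126.4 → residual 0.0 km
  STA06: calculated 107.0 vs reported 107.0 → residual 0.0 km
STA04, STA05, STA06 are mutually consistent (residuals ≈ 0); STA03 is off by 14.9 km.

STA03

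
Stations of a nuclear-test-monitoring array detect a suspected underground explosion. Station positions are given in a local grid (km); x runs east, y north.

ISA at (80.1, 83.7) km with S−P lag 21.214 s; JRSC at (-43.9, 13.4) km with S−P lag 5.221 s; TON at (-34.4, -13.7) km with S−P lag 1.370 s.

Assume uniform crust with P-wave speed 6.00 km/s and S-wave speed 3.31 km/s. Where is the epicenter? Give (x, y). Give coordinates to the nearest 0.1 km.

Distance from S−P lag: d = Δt · v_P v_S / (v_P − v_S) = Δt · (6.00·3.31)/(6.00−3.31) ≈ 7.3829·Δt.
So d_ISA = 156.62, d_JRSC = 38.55, d_TON = 10.11 km.
Circle about each station: (x − 80.1)² + (y − 83.7)² = 156.62²; (x + 43.9)² + (y − 13.4)² = 38.55²; (x + 34.4)² + (y + 13.7)² = 10.11².
Subtracting pairs of circle equations eliminates x²+y² and gives linear equations (the radical axes):
-248.0 x − 140.6 y = 11728.79
-229.0 x − 194.8 y = 12376.96
Solving the 2×2 system: x ≈ -33.8, y ≈ -23.8 km.

(-33.8, -23.8)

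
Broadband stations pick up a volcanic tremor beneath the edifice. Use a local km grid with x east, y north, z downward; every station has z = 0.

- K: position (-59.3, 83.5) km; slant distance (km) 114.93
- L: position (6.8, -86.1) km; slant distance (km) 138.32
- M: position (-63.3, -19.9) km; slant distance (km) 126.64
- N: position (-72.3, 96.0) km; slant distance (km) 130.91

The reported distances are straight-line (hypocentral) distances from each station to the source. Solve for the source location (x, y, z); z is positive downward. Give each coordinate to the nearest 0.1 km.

x ≈ 39.0 km, y ≈ 41.6 km, depth ≈ 42.3 km

Each station gives a sphere (x−x_i)² + (y−y_i)² + z² = d_i² (stations at z=0).
Subtracting the K sphere from L and M: z² cancels, leaving linear equations in x and y:
132.2 x − 339.2 y = -8952.81
-8.0 x − 206.8 y = -8914.62
Solving: x ≈ 39.012, y ≈ 41.598 km (keep extra digits for the depth step; rounded: 39.0, 41.6).
Then from the K sphere: z² = 114.93² − (x + 59.3)² − (y − 83.5)² with x = 39.012, y = 41.598, so z ≈ 42.283 ≈ 42.3 km.
Check against N (with the unrounded solution): distance 130.91 ≈ 130.91 km. ✓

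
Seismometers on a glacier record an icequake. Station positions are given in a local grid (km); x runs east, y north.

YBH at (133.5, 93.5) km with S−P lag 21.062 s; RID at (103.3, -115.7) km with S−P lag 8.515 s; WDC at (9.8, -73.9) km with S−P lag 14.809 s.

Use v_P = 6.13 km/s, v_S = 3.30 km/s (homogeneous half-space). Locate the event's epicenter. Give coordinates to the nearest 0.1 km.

Distance from S−P lag: d = Δt · v_P v_S / (v_P − v_S) = Δt · (6.13·3.30)/(6.13−3.30) ≈ 7.1481·Δt.
So d_YBH = 150.55, d_RID = 60.87, d_WDC = 105.86 km.
Circle about each station: (x − 133.5)² + (y − 93.5)² = 150.55²; (x − 103.3)² + (y + 115.7)² = 60.87²; (x − 9.8)² + (y + 73.9)² = 105.86².
Subtracting pairs of circle equations eliminates x²+y² and gives linear equations (the radical axes):
-60.4 x − 418.4 y = 16453.03
-247.4 x − 334.8 y = -9548.29
Solving the 2×2 system: x ≈ 114.1, y ≈ -55.8 km.
Check against YBH (with the unrounded x, y): √((x − 133.5)²+(y − 93.5)²) = 150.55 ≈ 150.55 km. ✓

x ≈ 114.1 km, y ≈ -55.8 km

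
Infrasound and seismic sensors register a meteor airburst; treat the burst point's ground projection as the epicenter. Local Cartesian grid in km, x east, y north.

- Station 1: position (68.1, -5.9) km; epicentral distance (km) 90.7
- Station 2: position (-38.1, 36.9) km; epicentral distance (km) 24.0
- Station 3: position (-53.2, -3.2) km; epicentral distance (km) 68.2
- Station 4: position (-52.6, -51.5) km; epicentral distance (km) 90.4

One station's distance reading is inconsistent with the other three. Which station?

Station 3

Solve using three stations at a time. Using Station 1, Station 2, Station 4 (subtract circle equations pairwise → linear system) gives (x, y) ≈ (-14.9, 30.7).
Distances from that point to each station vs reported:
  Station 1: calculated 90.7 vs reported 90.7 → residual 0.0 km
  Station 2: calculated 24.0 vs reported 24.0 → residual 0.0 km
  Station 3: calculated 51.1 vs reported 68.2 → residual 17.1 km
  Station 4: calculated 90.4 vs reported 90.4 → residual 0.0 km
Station 1, Station 2, Station 4 are mutually consistent (residuals ≈ 0); Station 3 is off by 17.1 km.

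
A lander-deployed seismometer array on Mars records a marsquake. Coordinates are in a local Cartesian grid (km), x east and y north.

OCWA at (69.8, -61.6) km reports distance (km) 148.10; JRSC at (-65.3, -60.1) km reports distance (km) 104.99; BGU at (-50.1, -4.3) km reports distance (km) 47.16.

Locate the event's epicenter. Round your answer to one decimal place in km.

-37.0 km east, 41.0 km north

Circle about each station: (x − 69.8)² + (y + 61.6)² = 148.10²; (x + 65.3)² + (y + 60.1)² = 104.99²; (x + 50.1)² + (y + 4.3)² = 47.16².
Subtracting pairs of circle equations eliminates x²+y² and gives linear equations (the radical axes):
-270.2 x + 3.0 y = 10120.21
-239.8 x + 114.6 y = 13571.44
Solving the 2×2 system: x ≈ -37.0, y ≈ 41.0 km.
Check against OCWA (with the unrounded x, y): √((x − 69.8)²+(y + 61.6)²) = 148.10 ≈ 148.10 km. ✓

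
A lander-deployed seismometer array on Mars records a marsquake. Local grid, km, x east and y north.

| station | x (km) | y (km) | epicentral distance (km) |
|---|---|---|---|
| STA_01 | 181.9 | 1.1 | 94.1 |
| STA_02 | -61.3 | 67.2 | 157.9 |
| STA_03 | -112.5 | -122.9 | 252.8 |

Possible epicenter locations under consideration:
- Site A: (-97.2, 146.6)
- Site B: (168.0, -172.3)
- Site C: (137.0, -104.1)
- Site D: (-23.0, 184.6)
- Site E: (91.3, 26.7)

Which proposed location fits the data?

Site E

For each candidate, compare |candidate − station| to the reported distance:
Site A: residuals STA_01 220.6, STA_02 70.8, STA_03 17.1 → max 220.6 km
Site B: residuals STA_01 79.9, STA_02 173.7, STA_03 32.0 → max 173.7 km
Site C: residuals STA_01 20.3, STA_02 104.1, STA_03 2.6 → max 104.1 km
Site D: residuals STA_01 181.0, STA_02 34.4, STA_03 67.5 → max 181.0 km
Site E: residuals STA_01 0.0, STA_02 0.0, STA_03 0.0 → max 0.0 km
Only Site E has all residuals ≈ 0.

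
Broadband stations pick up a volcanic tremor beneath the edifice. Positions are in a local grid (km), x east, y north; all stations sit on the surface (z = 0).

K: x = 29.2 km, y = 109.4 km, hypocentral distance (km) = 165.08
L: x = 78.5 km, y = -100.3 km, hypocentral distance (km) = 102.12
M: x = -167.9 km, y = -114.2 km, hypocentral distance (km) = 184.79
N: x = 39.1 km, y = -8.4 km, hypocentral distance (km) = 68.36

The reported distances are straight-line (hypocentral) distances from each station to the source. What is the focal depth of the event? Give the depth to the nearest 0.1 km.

39.6 km

Each station gives a sphere (x−x_i)² + (y−y_i)² + z² = d_i² (stations at z=0).
Subtracting the K sphere from L and M: z² cancels, leaving linear equations in x and y:
98.6 x − 419.4 y = 20224.25
-394.2 x − 447.2 y = 21515.11
Solving: x ≈ 0.100, y ≈ -48.198 km (keep extra digits for the depth step; rounded: 0.1, -48.2).
Then from the K sphere: z² = 165.08² − (x − 29.2)² − (y − 109.4)² with x = 0.100, y = -48.198, so z ≈ 39.591 ≈ 39.6 km.
Check against N (with the unrounded solution): distance 68.35 ≈ 68.36 km. ✓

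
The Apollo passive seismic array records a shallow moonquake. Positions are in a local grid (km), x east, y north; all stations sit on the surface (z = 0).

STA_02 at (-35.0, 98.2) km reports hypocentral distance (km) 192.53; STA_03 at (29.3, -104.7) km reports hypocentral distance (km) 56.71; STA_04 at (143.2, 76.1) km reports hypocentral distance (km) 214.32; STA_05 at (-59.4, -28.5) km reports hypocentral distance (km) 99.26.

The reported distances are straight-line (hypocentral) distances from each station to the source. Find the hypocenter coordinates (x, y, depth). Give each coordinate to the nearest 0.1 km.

Each station gives a sphere (x−x_i)² + (y−y_i)² + z² = d_i² (stations at z=0).
Subtracting the STA_02 sphere from STA_03 and STA_04: z² cancels, leaving linear equations in x and y:
128.6 x − 405.8 y = 34804.12
356.4 x − 44.2 y = 6563.95
Solving: x ≈ 8.099, y ≈ -83.200 km (keep extra digits for the depth step; rounded: 8.1, -83.2).
Then from the STA_02 sphere: z² = 192.53² − (x + 35.0)² − (y − 98.2)² with x = 8.099, y = -83.200, so z ≈ 48.003 ≈ 48.0 km.

(8.1, -83.2, 48.0)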